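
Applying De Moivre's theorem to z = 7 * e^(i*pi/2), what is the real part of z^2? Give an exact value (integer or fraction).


Step 1: By De Moivre's theorem, z^2 = 7^2 * e^(i*2*pi/2) = 49 * (cos(pi) + i*sin(pi))
Step 2: |z|^2 = 7^2 = 49
Step 3: The angle pi already lies in [0, 2*pi)
Step 4: cos(pi) = -1
Step 5: Re(z^2) = 49 * (-1) = -49

-49


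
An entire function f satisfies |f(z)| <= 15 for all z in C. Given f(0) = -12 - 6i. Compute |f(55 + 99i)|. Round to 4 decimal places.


Step 1: By Liouville's theorem, a bounded entire function is constant.
Step 2: f(z) = f(0) = -12 - 6i for all z.
Step 3: |f(w)| = |-12 - 6i| = sqrt(144 + 36)
Step 4: = 13.4164

13.4164


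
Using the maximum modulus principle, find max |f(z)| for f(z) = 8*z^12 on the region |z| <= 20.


Step 1: On |z| = 20, |f(z)| = 8 * |z|^12 = 8 * 20^12
Step 2: By maximum modulus principle, maximum is on boundary.
Step 3: Maximum = 8 * 4096000000000000 = 32768000000000000

32768000000000000


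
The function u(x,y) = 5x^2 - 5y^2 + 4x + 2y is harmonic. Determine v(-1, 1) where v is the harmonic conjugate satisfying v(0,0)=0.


Step 1: v_x = -u_y = 10y - 2
Step 2: v_y = u_x = 10x + 4
Step 3: v = 10xy - 2x + 4y + C
Step 4: v(0,0) = 0 => C = 0
Step 5: v(-1, 1) = -4

-4


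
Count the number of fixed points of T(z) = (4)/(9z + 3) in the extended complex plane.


Step 1: Fixed points satisfy T(z) = z
Step 2: 9z^2 + 3z - 4 = 0
Step 3: Discriminant = 3^2 - 4*9*(-4) = 153
Step 4: Number of fixed points = 2

2


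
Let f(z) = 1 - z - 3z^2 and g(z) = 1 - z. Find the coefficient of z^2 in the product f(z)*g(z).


Step 1: z^2 term in f*g comes from: (1)*(0) + (-z)*(-z) + (-3z^2)*(1)
Step 2: = 0 + 1 - 3
Step 3: = -2

-2


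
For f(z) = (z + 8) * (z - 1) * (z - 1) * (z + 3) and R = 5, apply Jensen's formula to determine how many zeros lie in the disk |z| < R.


Jensen's formula: (1/2pi)*integral log|f(Re^it)|dt = log|f(0)| + sum_{|a_k|<R} log(R/|a_k|)
Step 1: f(0) = 8 * (-1) * (-1) * 3 = 24
Step 2: log|f(0)| = log|-8| + log|1| + log|1| + log|-3| = 3.1781
Step 3: Zeros inside |z| < 5: 1, 1, -3
Step 4: Jensen sum = log(5/1) + log(5/1) + log(5/3) = 3.7297
Step 5: n(R) = number of terms in the Jensen sum = count of zeros inside |z| < 5 = 3

3


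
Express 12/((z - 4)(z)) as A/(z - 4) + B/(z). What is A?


Step 1: Multiply both sides by (z - 4) and set z = 4
Step 2: A = 12 / (4 - 0)
Step 3: A = 12 / 4
Step 4: A = 3

3


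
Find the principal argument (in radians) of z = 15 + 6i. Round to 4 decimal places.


Step 1: z = 15 + 6i
Step 2: arg(z) = atan2(6, 15)
Step 3: arg(z) = 0.3805

0.3805


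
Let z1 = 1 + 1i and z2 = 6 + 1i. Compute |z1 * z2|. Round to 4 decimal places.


Step 1: |z1| = sqrt(1^2 + 1^2) = sqrt(2)
Step 2: |z2| = sqrt(6^2 + 1^2) = sqrt(37)
Step 3: |z1*z2| = |z1|*|z2| = sqrt(2) * sqrt(37) = sqrt(2 * 37) = sqrt(74)
Step 4: = 8.6023

8.6023


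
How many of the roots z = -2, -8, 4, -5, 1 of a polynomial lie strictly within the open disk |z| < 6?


Step 1: Check each root:
  z = -2: |-2| = 2 < 6
  z = -8: |-8| = 8 >= 6
  z = 4: |4| = 4 < 6
  z = -5: |-5| = 5 < 6
  z = 1: |1| = 1 < 6
Step 2: Count = 4

4


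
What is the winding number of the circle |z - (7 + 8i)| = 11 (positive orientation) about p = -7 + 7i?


Step 1: Center c = (7, 8), radius = 11
Step 2: |p - c|^2 = (-14)^2 + (-1)^2 = 197
Step 3: r^2 = 121
Step 4: |p-c| > r so winding number = 0

0


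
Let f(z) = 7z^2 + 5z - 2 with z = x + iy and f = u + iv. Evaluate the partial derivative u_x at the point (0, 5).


Step 1: f(z) = 7(x+iy)^2 + 5(x+iy) - 2
Step 2: u = 7(x^2 - y^2) + 5x - 2
Step 3: u_x = 14x + 5
Step 4: At (0, 5): u_x = 0 + 5 = 5

5


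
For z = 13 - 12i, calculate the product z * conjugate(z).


Step 1: conj(z) = 13 + 12i
Step 2: z * conj(z) = 13^2 + (-12)^2
Step 3: = 169 + 144 = 313

313


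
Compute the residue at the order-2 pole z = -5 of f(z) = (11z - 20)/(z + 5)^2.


Step 1: Pole of order 2 at z = -5
Step 2: Res = lim d/dz [(z + 5)^2 * f(z)] as z -> -5
Step 3: (z + 5)^2 * f(z) = 11z - 20
Step 4: d/dz[11z - 20] = 11

11


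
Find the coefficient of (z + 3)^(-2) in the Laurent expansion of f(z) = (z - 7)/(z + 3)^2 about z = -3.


Step 1: Write the numerator in powers of (z + 3): z - 7 = (z + 3) + (1*(-3) - 7) = (z + 3) - 10
Step 2: Divide by (z + 3)^2: f(z) = -10(z + 3)^(-2) + (z + 3)^(-1)
Step 3: This finite sum is the Laurent series of f about z = -3.
Step 4: Coefficient of (z + 3)^(-2) = 1*(-3) - 7 = -10

-10


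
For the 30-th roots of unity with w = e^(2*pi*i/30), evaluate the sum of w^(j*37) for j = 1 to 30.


Step 1: The sum sum_{j=1}^{n} w^(k*j) equals n if n | k, else 0.
Step 2: Here n = 30, k = 37
Step 3: Does n divide k? 30 | 37 -> False
Step 4: Sum = 0

0


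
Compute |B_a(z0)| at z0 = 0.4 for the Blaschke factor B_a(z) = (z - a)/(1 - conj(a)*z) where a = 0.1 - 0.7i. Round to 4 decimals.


Step 1: Numerator z0 - a = 0.4 - (0.1 - 0.7i) = 0.3 + 0.7i
Step 2: Denominator 1 - conj(a)*z0 = 1 - (0.1 + 0.7i)*0.4 = 0.96 - 0.28i
Step 3: |z0 - a|^2 = 0.3^2 + 0.7^2 = 0.58; |1 - conj(a)*z0|^2 = 0.96^2 + (-0.28)^2 = 1
Step 4: |B_a(0.4)| = sqrt(0.58 / 1) = sqrt(0.58)
Step 5: = 0.7616

0.7616


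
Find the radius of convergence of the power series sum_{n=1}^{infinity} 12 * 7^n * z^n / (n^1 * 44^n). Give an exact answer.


Step 1: General term a_n = 12 * 7^n / (n^1 * 44^n)
Step 2: By the root test, |a_n|^(1/n) = 12^(1/n) * 7 / (n^(1/n) * 44) -> 7/44 as n -> infinity (since 12^(1/n) -> 1 and n^(1/n) -> 1)
Step 3: R = 1/lim|a_n|^(1/n) = 44/7

44/7


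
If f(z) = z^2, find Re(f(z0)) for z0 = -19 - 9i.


Step 1: z0 = -19 - 9i
Step 2: z0^2 = (-19)^2 - (-9)^2 + 342i
Step 3: real part = 361 - 81 = 280

280


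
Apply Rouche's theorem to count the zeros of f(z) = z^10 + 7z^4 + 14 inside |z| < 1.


Step 1: On |z| = 1 the three terms have sizes |z^10| = 1^10 = 1, |7z^4| = 7*1^4 = 7, |14| = 14
Step 2: The dominant term is g(z) = 14; let h(z) = z^10 + 7z^4 so f = g + h
Step 3: On |z| = 1: |g| = 14 and |h| <= 1 + 7 = 8
Step 4: Since 14 > 8, |h| < |g| on |z| = 1, so by Rouche f has the same number of zeros as g inside |z| < 1
Step 5: g(z) = 14 is a nonzero constant with no zeros inside |z| < 1. Answer = 0

0


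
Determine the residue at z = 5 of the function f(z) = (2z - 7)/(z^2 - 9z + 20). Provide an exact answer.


Step 1: Q(z) = z^2 - 9z + 20 = (z - 5)(z - 4)
Step 2: Q'(z) = 2z - 9
Step 3: Q'(5) = 1, P(5) = 3
Step 4: Res = P(5)/Q'(5) = 3/1 = 3

3


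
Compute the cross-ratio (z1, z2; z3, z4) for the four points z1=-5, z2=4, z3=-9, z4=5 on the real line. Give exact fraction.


Step 1: (z1-z3)(z2-z4) = 4 * (-1) = -4
Step 2: (z1-z4)(z2-z3) = (-10) * 13 = -130
Step 3: Cross-ratio = 4/130 = 2/65

2/65


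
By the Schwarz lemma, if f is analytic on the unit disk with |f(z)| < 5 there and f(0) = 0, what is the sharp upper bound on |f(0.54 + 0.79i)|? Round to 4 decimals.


Step 1: g = f/5 maps D -> D with g(0) = 0, so by the Schwarz lemma |g(z)| <= |z|, i.e. |f(z)| <= 5|z|; this is sharp (f(z) = 5z).
Step 2: |z0|^2 = 0.54^2 + 0.79^2 = 0.9157
Step 3: |z0| = sqrt(0.9157) = 0.956922
Step 4: Best bound = 5 * |z0| = 5 * 0.956922 = 4.7846

4.7846


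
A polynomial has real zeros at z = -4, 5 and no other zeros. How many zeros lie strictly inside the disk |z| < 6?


Step 1: Check each root:
  z = -4: |-4| = 4 < 6
  z = 5: |5| = 5 < 6
Step 2: Count = 2

2


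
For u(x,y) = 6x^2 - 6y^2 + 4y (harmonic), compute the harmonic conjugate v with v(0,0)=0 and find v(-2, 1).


Step 1: v_x = -u_y = 12y - 4
Step 2: v_y = u_x = 12x + 0
Step 3: v = 12xy - 4x + C
Step 4: v(0,0) = 0 => C = 0
Step 5: v(-2, 1) = -16

-16


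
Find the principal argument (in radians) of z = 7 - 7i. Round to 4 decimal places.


Step 1: z = 7 - 7i
Step 2: arg(z) = atan2(-7, 7)
Step 3: arg(z) = -0.7854

-0.7854


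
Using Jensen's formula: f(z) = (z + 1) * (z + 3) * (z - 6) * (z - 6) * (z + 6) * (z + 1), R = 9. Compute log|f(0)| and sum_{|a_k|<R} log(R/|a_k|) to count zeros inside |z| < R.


Jensen's formula: (1/2pi)*integral log|f(Re^it)|dt = log|f(0)| + sum_{|a_k|<R} log(R/|a_k|)
Step 1: f(0) = 1 * 3 * (-6) * (-6) * 6 * 1 = 648
Step 2: log|f(0)| = log|-1| + log|-3| + log|6| + log|6| + log|-6| + log|-1| = 6.4739
Step 3: Zeros inside |z| < 9: -1, -3, 6, 6, -6, -1
Step 4: Jensen sum = log(9/1) + log(9/3) + log(9/6) + log(9/6) + log(9/6) + log(9/1) = 6.7095
Step 5: n(R) = number of terms in the Jensen sum = count of zeros inside |z| < 9 = 6

6


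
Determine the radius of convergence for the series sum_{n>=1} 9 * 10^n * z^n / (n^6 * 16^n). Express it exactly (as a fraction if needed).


Step 1: General term a_n = 9 * 10^n / (n^6 * 16^n)
Step 2: By the root test, |a_n|^(1/n) = 9^(1/n) * 10 / (n^(6/n) * 16) -> 10/16 as n -> infinity (since 9^(1/n) -> 1 and n^(6/n) -> 1)
Step 3: R = 1/lim|a_n|^(1/n) = 16/10 = 8/5

8/5


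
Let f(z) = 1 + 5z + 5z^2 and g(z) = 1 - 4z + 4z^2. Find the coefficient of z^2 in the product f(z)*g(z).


Step 1: z^2 term in f*g comes from: (1)*(4z^2) + (5z)*(-4z) + (5z^2)*(1)
Step 2: = 4 - 20 + 5
Step 3: = -11

-11


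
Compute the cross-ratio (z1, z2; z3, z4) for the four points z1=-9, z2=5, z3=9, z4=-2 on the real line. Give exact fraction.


Step 1: (z1-z3)(z2-z4) = (-18) * 7 = -126
Step 2: (z1-z4)(z2-z3) = (-7) * (-4) = 28
Step 3: Cross-ratio = -126/28 = -9/2

-9/2


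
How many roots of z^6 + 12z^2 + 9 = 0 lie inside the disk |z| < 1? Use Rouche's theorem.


Step 1: On |z| = 1 the three terms have sizes |z^6| = 1^6 = 1, |12z^2| = 12*1^2 = 12, |9| = 9
Step 2: The dominant term is g(z) = 12z^2; let h(z) = z^6 + 9 so f = g + h
Step 3: On |z| = 1: |g| = 12 and |h| <= 1 + 9 = 10
Step 4: Since 12 > 10, |h| < |g| on |z| = 1, so by Rouche f has the same number of zeros as g inside |z| < 1
Step 5: g(z) = 12z^2 has 2 zeros (at the origin, multiplicity 2) inside |z| < 1. Answer = 2

2


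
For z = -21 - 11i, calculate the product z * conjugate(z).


Step 1: conj(z) = -21 + 11i
Step 2: z * conj(z) = (-21)^2 + (-11)^2
Step 3: = 441 + 121 = 562

562


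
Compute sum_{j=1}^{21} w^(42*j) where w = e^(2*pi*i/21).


Step 1: The sum sum_{j=1}^{n} w^(k*j) equals n if n | k, else 0.
Step 2: Here n = 21, k = 42
Step 3: Does n divide k? 21 | 42 -> True
Step 4: Sum = 21

21


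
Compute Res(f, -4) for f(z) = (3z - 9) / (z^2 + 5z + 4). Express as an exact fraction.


Step 1: Q(z) = z^2 + 5z + 4 = (z + 4)(z + 1)
Step 2: Q'(z) = 2z + 5
Step 3: Q'(-4) = -3, P(-4) = -21
Step 4: Res = P(-4)/Q'(-4) = -21/(-3) = 7

7


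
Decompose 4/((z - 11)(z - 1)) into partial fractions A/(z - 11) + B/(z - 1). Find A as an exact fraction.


Step 1: Multiply both sides by (z - 11) and set z = 11
Step 2: A = 4 / (11 - 1)
Step 3: A = 4 / 10
Step 4: A = 2/5

2/5


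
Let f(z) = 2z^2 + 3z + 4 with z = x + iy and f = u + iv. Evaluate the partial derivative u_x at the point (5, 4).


Step 1: f(z) = 2(x+iy)^2 + 3(x+iy) + 4
Step 2: u = 2(x^2 - y^2) + 3x + 4
Step 3: u_x = 4x + 3
Step 4: At (5, 4): u_x = 20 + 3 = 23

23


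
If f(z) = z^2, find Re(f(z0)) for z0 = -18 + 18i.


Step 1: z0 = -18 + 18i
Step 2: z0^2 = (-18)^2 - 18^2 - 648i
Step 3: real part = 324 - 324 = 0

0


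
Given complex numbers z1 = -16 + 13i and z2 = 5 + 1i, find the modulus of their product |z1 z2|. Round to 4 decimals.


Step 1: |z1| = sqrt((-16)^2 + 13^2) = sqrt(425)
Step 2: |z2| = sqrt(5^2 + 1^2) = sqrt(26)
Step 3: |z1*z2| = |z1|*|z2| = sqrt(425) * sqrt(26) = sqrt(425 * 26) = sqrt(11050)
Step 4: = 105.119

105.119


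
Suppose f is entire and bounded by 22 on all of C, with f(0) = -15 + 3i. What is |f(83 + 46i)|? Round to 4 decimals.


Step 1: By Liouville's theorem, a bounded entire function is constant.
Step 2: f(z) = f(0) = -15 + 3i for all z.
Step 3: |f(w)| = |-15 + 3i| = sqrt(225 + 9)
Step 4: = 15.2971

15.2971


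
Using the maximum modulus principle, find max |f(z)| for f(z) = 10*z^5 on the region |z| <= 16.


Step 1: On |z| = 16, |f(z)| = 10 * |z|^5 = 10 * 16^5
Step 2: By maximum modulus principle, maximum is on boundary.
Step 3: Maximum = 10 * 1048576 = 10485760

10485760


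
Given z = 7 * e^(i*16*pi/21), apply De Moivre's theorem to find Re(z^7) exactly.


Step 1: By De Moivre's theorem, z^7 = 7^7 * e^(i*7*16*pi/21) = 823543 * (cos(16*pi/3) + i*sin(16*pi/3))
Step 2: |z|^7 = 7^7 = 823543
Step 3: Reduce the angle mod 2*pi: 16*pi/3 - 4*pi = 4*pi/3
Step 4: cos(4*pi/3) = -1/2
Step 5: Re(z^7) = 823543 * (-1/2) = -823543/2

-823543/2


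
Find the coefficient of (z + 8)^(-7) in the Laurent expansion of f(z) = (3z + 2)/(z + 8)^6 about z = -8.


Step 1: Write the numerator in powers of (z + 8): 3z + 2 = 3(z + 8) + (3*(-8) + 2) = 3(z + 8) - 22
Step 2: Divide by (z + 8)^6: f(z) = -22(z + 8)^(-6) + 3(z + 8)^(-5)
Step 3: This finite sum is the Laurent series of f about z = -8.
Step 4: Only the powers -6 and -5 appear, so the coefficient of (z + 8)^(-7) = 0

0


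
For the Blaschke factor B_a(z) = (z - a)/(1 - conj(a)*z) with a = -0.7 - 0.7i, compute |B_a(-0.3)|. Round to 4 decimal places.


Step 1: Numerator z0 - a = -0.3 - (-0.7 - 0.7i) = 0.4 + 0.7i
Step 2: Denominator 1 - conj(a)*z0 = 1 - (-0.7 + 0.7i)*(-0.3) = 0.79 + 0.21i
Step 3: |z0 - a|^2 = 0.4^2 + 0.7^2 = 0.65; |1 - conj(a)*z0|^2 = 0.79^2 + 0.21^2 = 0.6682
Step 4: |B_a(-0.3)| = sqrt(0.65 / 0.6682) = sqrt(0.972763)
Step 5: = 0.9863

0.9863


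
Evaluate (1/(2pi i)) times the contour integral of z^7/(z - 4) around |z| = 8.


Step 1: f(z) = z^7, a = 4 is inside |z| = 8
Step 2: By Cauchy integral formula: (1/(2pi*i)) * integral = f(a)
Step 3: f(4) = 4^7 = 16384

16384


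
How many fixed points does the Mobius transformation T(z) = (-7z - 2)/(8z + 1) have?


Step 1: Fixed points satisfy T(z) = z
Step 2: 8z^2 + 8z + 2 = 0
Step 3: Discriminant = 8^2 - 4*8*2 = 0
Step 4: Number of fixed points = 1

1


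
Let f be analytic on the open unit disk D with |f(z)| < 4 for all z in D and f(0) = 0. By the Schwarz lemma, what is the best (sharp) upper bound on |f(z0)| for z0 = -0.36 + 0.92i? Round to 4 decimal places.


Step 1: g = f/4 maps D -> D with g(0) = 0, so by the Schwarz lemma |g(z)| <= |z|, i.e. |f(z)| <= 4|z|; this is sharp (f(z) = 4z).
Step 2: |z0|^2 = (-0.36)^2 + 0.92^2 = 0.976
Step 3: |z0| = sqrt(0.976) = 0.987927
Step 4: Best bound = 4 * |z0| = 4 * 0.987927 = 3.9517

3.9517


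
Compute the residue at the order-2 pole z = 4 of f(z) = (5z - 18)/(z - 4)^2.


Step 1: Pole of order 2 at z = 4
Step 2: Res = lim d/dz [(z - 4)^2 * f(z)] as z -> 4
Step 3: (z - 4)^2 * f(z) = 5z - 18
Step 4: d/dz[5z - 18] = 5

5


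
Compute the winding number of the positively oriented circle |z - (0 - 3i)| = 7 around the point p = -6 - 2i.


Step 1: Center c = (0, -3), radius = 7
Step 2: |p - c|^2 = (-6)^2 + 1^2 = 37
Step 3: r^2 = 49
Step 4: |p-c| < r so winding number = 1

1


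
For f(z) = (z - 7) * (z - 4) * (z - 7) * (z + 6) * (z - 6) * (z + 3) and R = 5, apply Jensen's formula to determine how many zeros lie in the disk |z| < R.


Jensen's formula: (1/2pi)*integral log|f(Re^it)|dt = log|f(0)| + sum_{|a_k|<R} log(R/|a_k|)
Step 1: f(0) = (-7) * (-4) * (-7) * 6 * (-6) * 3 = 21168
Step 2: log|f(0)| = log|7| + log|4| + log|7| + log|-6| + log|6| + log|-3| = 9.9602
Step 3: Zeros inside |z| < 5: 4, -3
Step 4: Jensen sum = log(5/4) + log(5/3) = 0.734
Step 5: n(R) = number of terms in the Jensen sum = count of zeros inside |z| < 5 = 2

2


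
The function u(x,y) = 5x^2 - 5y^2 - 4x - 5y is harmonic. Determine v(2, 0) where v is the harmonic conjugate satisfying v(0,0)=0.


Step 1: v_x = -u_y = 10y + 5
Step 2: v_y = u_x = 10x - 4
Step 3: v = 10xy + 5x - 4y + C
Step 4: v(0,0) = 0 => C = 0
Step 5: v(2, 0) = 10

10


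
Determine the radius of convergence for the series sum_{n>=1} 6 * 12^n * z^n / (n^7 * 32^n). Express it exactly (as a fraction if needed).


Step 1: General term a_n = 6 * 12^n / (n^7 * 32^n)
Step 2: By the root test, |a_n|^(1/n) = 6^(1/n) * 12 / (n^(7/n) * 32) -> 12/32 as n -> infinity (since 6^(1/n) -> 1 and n^(7/n) -> 1)
Step 3: R = 1/lim|a_n|^(1/n) = 32/12 = 8/3

8/3


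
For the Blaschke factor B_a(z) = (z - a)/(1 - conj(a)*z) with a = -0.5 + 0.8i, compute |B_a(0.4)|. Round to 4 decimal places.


Step 1: Numerator z0 - a = 0.4 - (-0.5 + 0.8i) = 0.9 - 0.8i
Step 2: Denominator 1 - conj(a)*z0 = 1 - (-0.5 - 0.8i)*0.4 = 1.2 + 0.32i
Step 3: |z0 - a|^2 = 0.9^2 + (-0.8)^2 = 1.45; |1 - conj(a)*z0|^2 = 1.2^2 + 0.32^2 = 1.5424
Step 4: |B_a(0.4)| = sqrt(1.45 / 1.5424) = sqrt(0.940093)
Step 5: = 0.9696

0.9696


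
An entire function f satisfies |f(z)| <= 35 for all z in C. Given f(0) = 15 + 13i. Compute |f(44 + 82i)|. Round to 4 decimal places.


Step 1: By Liouville's theorem, a bounded entire function is constant.
Step 2: f(z) = f(0) = 15 + 13i for all z.
Step 3: |f(w)| = |15 + 13i| = sqrt(225 + 169)
Step 4: = 19.8494

19.8494


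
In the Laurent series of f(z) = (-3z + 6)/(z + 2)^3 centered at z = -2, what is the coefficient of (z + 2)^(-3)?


Step 1: Write the numerator in powers of (z + 2): -3z + 6 = -3(z + 2) + (-3*(-2) + 6) = -3(z + 2) + 12
Step 2: Divide by (z + 2)^3: f(z) = 12(z + 2)^(-3) - 3(z + 2)^(-2)
Step 3: This finite sum is the Laurent series of f about z = -2.
Step 4: Coefficient of (z + 2)^(-3) = -3*(-2) + 6 = 12

12


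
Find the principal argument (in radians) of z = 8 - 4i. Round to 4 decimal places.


Step 1: z = 8 - 4i
Step 2: arg(z) = atan2(-4, 8)
Step 3: arg(z) = -0.4636

-0.4636


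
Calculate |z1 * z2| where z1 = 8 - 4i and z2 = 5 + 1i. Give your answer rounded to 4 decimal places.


Step 1: |z1| = sqrt(8^2 + (-4)^2) = sqrt(80)
Step 2: |z2| = sqrt(5^2 + 1^2) = sqrt(26)
Step 3: |z1*z2| = |z1|*|z2| = sqrt(80) * sqrt(26) = sqrt(80 * 26) = sqrt(2080)
Step 4: = 45.607

45.607


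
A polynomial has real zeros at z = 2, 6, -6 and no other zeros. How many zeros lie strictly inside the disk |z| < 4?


Step 1: Check each root:
  z = 2: |2| = 2 < 4
  z = 6: |6| = 6 >= 4
  z = -6: |-6| = 6 >= 4
Step 2: Count = 1

1


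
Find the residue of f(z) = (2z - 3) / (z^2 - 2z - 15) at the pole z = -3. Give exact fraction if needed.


Step 1: Q(z) = z^2 - 2z - 15 = (z + 3)(z - 5)
Step 2: Q'(z) = 2z - 2
Step 3: Q'(-3) = -8, P(-3) = -9
Step 4: Res = P(-3)/Q'(-3) = -9/(-8) = 9/8

9/8


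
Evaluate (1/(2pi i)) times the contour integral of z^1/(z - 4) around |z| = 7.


Step 1: f(z) = z^1, a = 4 is inside |z| = 7
Step 2: By Cauchy integral formula: (1/(2pi*i)) * integral = f(a)
Step 3: f(4) = 4^1 = 4

4


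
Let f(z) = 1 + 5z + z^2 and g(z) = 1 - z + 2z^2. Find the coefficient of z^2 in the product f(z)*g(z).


Step 1: z^2 term in f*g comes from: (1)*(2z^2) + (5z)*(-z) + (z^2)*(1)
Step 2: = 2 - 5 + 1
Step 3: = -2

-2


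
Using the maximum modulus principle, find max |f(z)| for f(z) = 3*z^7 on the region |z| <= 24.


Step 1: On |z| = 24, |f(z)| = 3 * |z|^7 = 3 * 24^7
Step 2: By maximum modulus principle, maximum is on boundary.
Step 3: Maximum = 3 * 4586471424 = 13759414272

13759414272


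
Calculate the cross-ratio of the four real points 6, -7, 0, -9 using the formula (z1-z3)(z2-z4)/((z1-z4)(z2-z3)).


Step 1: (z1-z3)(z2-z4) = 6 * 2 = 12
Step 2: (z1-z4)(z2-z3) = 15 * (-7) = -105
Step 3: Cross-ratio = -12/105 = -4/35

-4/35


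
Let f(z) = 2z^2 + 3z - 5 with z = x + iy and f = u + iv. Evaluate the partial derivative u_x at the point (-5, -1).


Step 1: f(z) = 2(x+iy)^2 + 3(x+iy) - 5
Step 2: u = 2(x^2 - y^2) + 3x - 5
Step 3: u_x = 4x + 3
Step 4: At (-5, -1): u_x = -20 + 3 = -17

-17


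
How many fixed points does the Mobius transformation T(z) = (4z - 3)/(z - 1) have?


Step 1: Fixed points satisfy T(z) = z
Step 2: z^2 - 5z + 3 = 0
Step 3: Discriminant = (-5)^2 - 4*1*3 = 13
Step 4: Number of fixed points = 2

2


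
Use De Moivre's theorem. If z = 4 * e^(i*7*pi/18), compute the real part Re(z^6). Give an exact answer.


Step 1: By De Moivre's theorem, z^6 = 4^6 * e^(i*6*7*pi/18) = 4096 * (cos(7*pi/3) + i*sin(7*pi/3))
Step 2: |z|^6 = 4^6 = 4096
Step 3: Reduce the angle mod 2*pi: 7*pi/3 - 2*pi = pi/3
Step 4: cos(pi/3) = 1/2
Step 5: Re(z^6) = 4096 * 1/2 = 2048

2048


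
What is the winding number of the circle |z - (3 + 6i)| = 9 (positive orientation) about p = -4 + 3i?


Step 1: Center c = (3, 6), radius = 9
Step 2: |p - c|^2 = (-7)^2 + (-3)^2 = 58
Step 3: r^2 = 81
Step 4: |p-c| < r so winding number = 1

1


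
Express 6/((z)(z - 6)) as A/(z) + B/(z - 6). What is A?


Step 1: Multiply both sides by (z) and set z = 0
Step 2: A = 6 / (0 - 6)
Step 3: A = 6 / (-6)
Step 4: A = -1

-1


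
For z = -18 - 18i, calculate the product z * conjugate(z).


Step 1: conj(z) = -18 + 18i
Step 2: z * conj(z) = (-18)^2 + (-18)^2
Step 3: = 324 + 324 = 648

648


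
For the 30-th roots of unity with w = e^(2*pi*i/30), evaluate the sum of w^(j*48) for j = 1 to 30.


Step 1: The sum sum_{j=1}^{n} w^(k*j) equals n if n | k, else 0.
Step 2: Here n = 30, k = 48
Step 3: Does n divide k? 30 | 48 -> False
Step 4: Sum = 0

0


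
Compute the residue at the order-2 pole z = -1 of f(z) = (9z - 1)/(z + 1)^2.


Step 1: Pole of order 2 at z = -1
Step 2: Res = lim d/dz [(z + 1)^2 * f(z)] as z -> -1
Step 3: (z + 1)^2 * f(z) = 9z - 1
Step 4: d/dz[9z - 1] = 9

9


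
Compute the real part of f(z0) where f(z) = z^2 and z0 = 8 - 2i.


Step 1: z0 = 8 - 2i
Step 2: z0^2 = 8^2 - (-2)^2 - 32i
Step 3: real part = 64 - 4 = 60

60


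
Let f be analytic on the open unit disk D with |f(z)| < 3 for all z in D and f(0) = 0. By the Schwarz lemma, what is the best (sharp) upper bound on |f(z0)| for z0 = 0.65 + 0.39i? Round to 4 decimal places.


Step 1: g = f/3 maps D -> D with g(0) = 0, so by the Schwarz lemma |g(z)| <= |z|, i.e. |f(z)| <= 3|z|; this is sharp (f(z) = 3z).
Step 2: |z0|^2 = 0.65^2 + 0.39^2 = 0.5746
Step 3: |z0| = sqrt(0.5746) = 0.758024
Step 4: Best bound = 3 * |z0| = 3 * 0.758024 = 2.2741

2.2741


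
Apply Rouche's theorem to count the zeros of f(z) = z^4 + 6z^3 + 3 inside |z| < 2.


Step 1: On |z| = 2 the three terms have sizes |z^4| = 2^4 = 16, |6z^3| = 6*2^3 = 48, |3| = 3
Step 2: The dominant term is g(z) = 6z^3; let h(z) = z^4 + 3 so f = g + h
Step 3: On |z| = 2: |g| = 48 and |h| <= 16 + 3 = 19
Step 4: Since 48 > 19, |h| < |g| on |z| = 2, so by Rouche f has the same number of zeros as g inside |z| < 2
Step 5: g(z) = 6z^3 has 3 zeros (at the origin, multiplicity 3) inside |z| < 2. Answer = 3

3


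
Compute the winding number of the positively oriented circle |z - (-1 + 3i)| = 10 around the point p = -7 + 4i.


Step 1: Center c = (-1, 3), radius = 10
Step 2: |p - c|^2 = (-6)^2 + 1^2 = 37
Step 3: r^2 = 100
Step 4: |p-c| < r so winding number = 1

1


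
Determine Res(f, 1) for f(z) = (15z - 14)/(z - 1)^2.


Step 1: Pole of order 2 at z = 1
Step 2: Res = lim d/dz [(z - 1)^2 * f(z)] as z -> 1
Step 3: (z - 1)^2 * f(z) = 15z - 14
Step 4: d/dz[15z - 14] = 15

15


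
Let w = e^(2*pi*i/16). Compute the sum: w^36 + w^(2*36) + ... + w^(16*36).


Step 1: The sum sum_{j=1}^{n} w^(k*j) equals n if n | k, else 0.
Step 2: Here n = 16, k = 36
Step 3: Does n divide k? 16 | 36 -> False
Step 4: Sum = 0

0


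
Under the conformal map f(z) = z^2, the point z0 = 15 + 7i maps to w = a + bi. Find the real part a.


Step 1: z0 = 15 + 7i
Step 2: z0^2 = 15^2 - 7^2 + 210i
Step 3: real part = 225 - 49 = 176

176


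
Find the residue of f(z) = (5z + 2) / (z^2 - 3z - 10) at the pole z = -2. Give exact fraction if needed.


Step 1: Q(z) = z^2 - 3z - 10 = (z + 2)(z - 5)
Step 2: Q'(z) = 2z - 3
Step 3: Q'(-2) = -7, P(-2) = -8
Step 4: Res = P(-2)/Q'(-2) = -8/(-7) = 8/7

8/7


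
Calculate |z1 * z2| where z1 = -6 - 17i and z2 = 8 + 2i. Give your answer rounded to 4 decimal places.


Step 1: |z1| = sqrt((-6)^2 + (-17)^2) = sqrt(325)
Step 2: |z2| = sqrt(8^2 + 2^2) = sqrt(68)
Step 3: |z1*z2| = |z1|*|z2| = sqrt(325) * sqrt(68) = sqrt(325 * 68) = sqrt(22100)
Step 4: = 148.6607

148.6607


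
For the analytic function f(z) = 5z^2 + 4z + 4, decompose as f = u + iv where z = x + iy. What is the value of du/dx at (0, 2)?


Step 1: f(z) = 5(x+iy)^2 + 4(x+iy) + 4
Step 2: u = 5(x^2 - y^2) + 4x + 4
Step 3: u_x = 10x + 4
Step 4: At (0, 2): u_x = 0 + 4 = 4

4


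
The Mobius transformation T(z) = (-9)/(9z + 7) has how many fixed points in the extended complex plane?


Step 1: Fixed points satisfy T(z) = z
Step 2: 9z^2 + 7z + 9 = 0
Step 3: Discriminant = 7^2 - 4*9*9 = -275
Step 4: Number of fixed points = 2

2


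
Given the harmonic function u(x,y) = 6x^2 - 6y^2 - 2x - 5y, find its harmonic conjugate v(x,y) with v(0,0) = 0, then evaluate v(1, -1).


Step 1: v_x = -u_y = 12y + 5
Step 2: v_y = u_x = 12x - 2
Step 3: v = 12xy + 5x - 2y + C
Step 4: v(0,0) = 0 => C = 0
Step 5: v(1, -1) = -5

-5


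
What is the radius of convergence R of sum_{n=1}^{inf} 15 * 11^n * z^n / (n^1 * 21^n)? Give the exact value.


Step 1: General term a_n = 15 * 11^n / (n^1 * 21^n)
Step 2: By the root test, |a_n|^(1/n) = 15^(1/n) * 11 / (n^(1/n) * 21) -> 11/21 as n -> infinity (since 15^(1/n) -> 1 and n^(1/n) -> 1)
Step 3: R = 1/lim|a_n|^(1/n) = 21/11

21/11


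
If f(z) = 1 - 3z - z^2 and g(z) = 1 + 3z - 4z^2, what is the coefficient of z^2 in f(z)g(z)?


Step 1: z^2 term in f*g comes from: (1)*(-4z^2) + (-3z)*(3z) + (-z^2)*(1)
Step 2: = -4 - 9 - 1
Step 3: = -14

-14


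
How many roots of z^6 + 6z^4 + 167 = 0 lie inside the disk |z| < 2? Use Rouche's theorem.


Step 1: On |z| = 2 the three terms have sizes |z^6| = 2^6 = 64, |6z^4| = 6*2^4 = 96, |167| = 167
Step 2: The dominant term is g(z) = 167; let h(z) = z^6 + 6z^4 so f = g + h
Step 3: On |z| = 2: |g| = 167 and |h| <= 64 + 96 = 160
Step 4: Since 167 > 160, |h| < |g| on |z| = 2, so by Rouche f has the same number of zeros as g inside |z| < 2
Step 5: g(z) = 167 is a nonzero constant with no zeros inside |z| < 2. Answer = 0

0


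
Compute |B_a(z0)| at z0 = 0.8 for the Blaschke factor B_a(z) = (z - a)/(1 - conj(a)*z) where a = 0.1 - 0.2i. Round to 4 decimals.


Step 1: Numerator z0 - a = 0.8 - (0.1 - 0.2i) = 0.7 + 0.2i
Step 2: Denominator 1 - conj(a)*z0 = 1 - (0.1 + 0.2i)*0.8 = 0.92 - 0.16i
Step 3: |z0 - a|^2 = 0.7^2 + 0.2^2 = 0.53; |1 - conj(a)*z0|^2 = 0.92^2 + (-0.16)^2 = 0.872
Step 4: |B_a(0.8)| = sqrt(0.53 / 0.872) = sqrt(0.607798)
Step 5: = 0.7796

0.7796


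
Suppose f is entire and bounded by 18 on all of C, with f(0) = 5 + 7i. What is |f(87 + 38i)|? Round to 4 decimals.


Step 1: By Liouville's theorem, a bounded entire function is constant.
Step 2: f(z) = f(0) = 5 + 7i for all z.
Step 3: |f(w)| = |5 + 7i| = sqrt(25 + 49)
Step 4: = 8.6023

8.6023


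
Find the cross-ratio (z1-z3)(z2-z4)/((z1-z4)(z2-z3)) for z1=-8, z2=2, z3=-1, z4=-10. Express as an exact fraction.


Step 1: (z1-z3)(z2-z4) = (-7) * 12 = -84
Step 2: (z1-z4)(z2-z3) = 2 * 3 = 6
Step 3: Cross-ratio = -84/6 = -14

-14


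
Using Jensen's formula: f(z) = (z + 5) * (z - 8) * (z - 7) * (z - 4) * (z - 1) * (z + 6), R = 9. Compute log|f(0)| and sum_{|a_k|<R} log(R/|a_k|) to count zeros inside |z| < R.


Jensen's formula: (1/2pi)*integral log|f(Re^it)|dt = log|f(0)| + sum_{|a_k|<R} log(R/|a_k|)
Step 1: f(0) = 5 * (-8) * (-7) * (-4) * (-1) * 6 = 6720
Step 2: log|f(0)| = log|-5| + log|8| + log|7| + log|4| + log|1| + log|-6| = 8.8128
Step 3: Zeros inside |z| < 9: -5, 8, 7, 4, 1, -6
Step 4: Jensen sum = log(9/5) + log(9/8) + log(9/7) + log(9/4) + log(9/1) + log(9/6) = 4.3705
Step 5: n(R) = number of terms in the Jensen sum = count of zeros inside |z| < 9 = 6

6


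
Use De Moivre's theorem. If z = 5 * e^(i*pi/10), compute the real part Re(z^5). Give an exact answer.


Step 1: By De Moivre's theorem, z^5 = 5^5 * e^(i*5*pi/10) = 3125 * (cos(pi/2) + i*sin(pi/2))
Step 2: |z|^5 = 5^5 = 3125
Step 3: The angle pi/2 already lies in [0, 2*pi)
Step 4: cos(pi/2) = 0
Step 5: Re(z^5) = 3125 * 0 = 0

0


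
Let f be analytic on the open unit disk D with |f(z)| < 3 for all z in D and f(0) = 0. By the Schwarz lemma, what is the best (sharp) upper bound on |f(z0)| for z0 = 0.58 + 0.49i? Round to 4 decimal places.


Step 1: g = f/3 maps D -> D with g(0) = 0, so by the Schwarz lemma |g(z)| <= |z|, i.e. |f(z)| <= 3|z|; this is sharp (f(z) = 3z).
Step 2: |z0|^2 = 0.58^2 + 0.49^2 = 0.5765
Step 3: |z0| = sqrt(0.5765) = 0.759276
Step 4: Best bound = 3 * |z0| = 3 * 0.759276 = 2.2778

2.2778


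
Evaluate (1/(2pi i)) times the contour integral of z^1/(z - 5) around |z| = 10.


Step 1: f(z) = z^1, a = 5 is inside |z| = 10
Step 2: By Cauchy integral formula: (1/(2pi*i)) * integral = f(a)
Step 3: f(5) = 5^1 = 5

5


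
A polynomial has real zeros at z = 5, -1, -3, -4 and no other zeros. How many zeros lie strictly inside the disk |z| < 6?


Step 1: Check each root:
  z = 5: |5| = 5 < 6
  z = -1: |-1| = 1 < 6
  z = -3: |-3| = 3 < 6
  z = -4: |-4| = 4 < 6
Step 2: Count = 4

4


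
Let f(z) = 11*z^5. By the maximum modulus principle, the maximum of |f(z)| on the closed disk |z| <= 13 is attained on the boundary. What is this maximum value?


Step 1: On |z| = 13, |f(z)| = 11 * |z|^5 = 11 * 13^5
Step 2: By maximum modulus principle, maximum is on boundary.
Step 3: Maximum = 11 * 371293 = 4084223

4084223


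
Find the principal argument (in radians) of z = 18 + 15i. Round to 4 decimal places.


Step 1: z = 18 + 15i
Step 2: arg(z) = atan2(15, 18)
Step 3: arg(z) = 0.6947

0.6947


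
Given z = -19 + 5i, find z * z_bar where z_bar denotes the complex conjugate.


Step 1: conj(z) = -19 - 5i
Step 2: z * conj(z) = (-19)^2 + 5^2
Step 3: = 361 + 25 = 386

386


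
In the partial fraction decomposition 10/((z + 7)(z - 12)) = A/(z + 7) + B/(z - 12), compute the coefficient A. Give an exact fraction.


Step 1: Multiply both sides by (z + 7) and set z = -7
Step 2: A = 10 / (-7 - 12)
Step 3: A = 10 / (-19)
Step 4: A = -10/19

-10/19


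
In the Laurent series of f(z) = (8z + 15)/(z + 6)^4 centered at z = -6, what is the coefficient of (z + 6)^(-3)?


Step 1: Write the numerator in powers of (z + 6): 8z + 15 = 8(z + 6) + (8*(-6) + 15) = 8(z + 6) - 33
Step 2: Divide by (z + 6)^4: f(z) = -33(z + 6)^(-4) + 8(z + 6)^(-3)
Step 3: This finite sum is the Laurent series of f about z = -6.
Step 4: Coefficient of (z + 6)^(-3) = coefficient of (z + 6) in the re-centred numerator = 8

8


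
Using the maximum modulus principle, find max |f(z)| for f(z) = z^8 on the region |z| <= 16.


Step 1: On |z| = 16, |f(z)| = |z|^8 = 16^8
Step 2: By maximum modulus principle, maximum is on boundary.
Step 3: Maximum = 4294967296 = 4294967296

4294967296


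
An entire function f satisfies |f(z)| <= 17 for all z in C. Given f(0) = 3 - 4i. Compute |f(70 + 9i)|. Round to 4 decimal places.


Step 1: By Liouville's theorem, a bounded entire function is constant.
Step 2: f(z) = f(0) = 3 - 4i for all z.
Step 3: |f(w)| = |3 - 4i| = sqrt(9 + 16)
Step 4: = 5.0

5.0


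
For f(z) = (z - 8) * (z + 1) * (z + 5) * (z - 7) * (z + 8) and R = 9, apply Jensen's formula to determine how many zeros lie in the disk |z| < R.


Jensen's formula: (1/2pi)*integral log|f(Re^it)|dt = log|f(0)| + sum_{|a_k|<R} log(R/|a_k|)
Step 1: f(0) = (-8) * 1 * 5 * (-7) * 8 = 2240
Step 2: log|f(0)| = log|8| + log|-1| + log|-5| + log|7| + log|-8| = 7.7142
Step 3: Zeros inside |z| < 9: 8, -1, -5, 7, -8
Step 4: Jensen sum = log(9/8) + log(9/1) + log(9/5) + log(9/7) + log(9/8) = 3.2719
Step 5: n(R) = number of terms in the Jensen sum = count of zeros inside |z| < 9 = 5

5


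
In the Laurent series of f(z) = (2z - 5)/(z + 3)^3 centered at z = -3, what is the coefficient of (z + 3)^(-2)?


Step 1: Write the numerator in powers of (z + 3): 2z - 5 = 2(z + 3) + (2*(-3) - 5) = 2(z + 3) - 11
Step 2: Divide by (z + 3)^3: f(z) = -11(z + 3)^(-3) + 2(z + 3)^(-2)
Step 3: This finite sum is the Laurent series of f about z = -3.
Step 4: Coefficient of (z + 3)^(-2) = coefficient of (z + 3) in the re-centred numerator = 2

2


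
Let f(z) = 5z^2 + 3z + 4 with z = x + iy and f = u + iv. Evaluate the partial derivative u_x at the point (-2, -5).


Step 1: f(z) = 5(x+iy)^2 + 3(x+iy) + 4
Step 2: u = 5(x^2 - y^2) + 3x + 4
Step 3: u_x = 10x + 3
Step 4: At (-2, -5): u_x = -20 + 3 = -17

-17


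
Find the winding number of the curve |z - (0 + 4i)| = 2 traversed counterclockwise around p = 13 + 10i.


Step 1: Center c = (0, 4), radius = 2
Step 2: |p - c|^2 = 13^2 + 6^2 = 205
Step 3: r^2 = 4
Step 4: |p-c| > r so winding number = 0

0


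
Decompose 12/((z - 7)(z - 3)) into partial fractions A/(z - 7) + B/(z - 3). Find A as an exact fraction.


Step 1: Multiply both sides by (z - 7) and set z = 7
Step 2: A = 12 / (7 - 3)
Step 3: A = 12 / 4
Step 4: A = 3

3


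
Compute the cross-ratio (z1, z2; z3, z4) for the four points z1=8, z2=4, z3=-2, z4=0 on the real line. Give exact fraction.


Step 1: (z1-z3)(z2-z4) = 10 * 4 = 40
Step 2: (z1-z4)(z2-z3) = 8 * 6 = 48
Step 3: Cross-ratio = 40/48 = 5/6

5/6


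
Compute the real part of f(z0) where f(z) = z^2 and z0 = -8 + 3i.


Step 1: z0 = -8 + 3i
Step 2: z0^2 = (-8)^2 - 3^2 - 48i
Step 3: real part = 64 - 9 = 55

55


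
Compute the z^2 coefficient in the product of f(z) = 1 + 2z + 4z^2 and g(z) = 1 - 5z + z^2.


Step 1: z^2 term in f*g comes from: (1)*(z^2) + (2z)*(-5z) + (4z^2)*(1)
Step 2: = 1 - 10 + 4
Step 3: = -5

-5


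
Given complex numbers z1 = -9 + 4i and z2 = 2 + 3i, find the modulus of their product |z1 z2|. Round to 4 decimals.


Step 1: |z1| = sqrt((-9)^2 + 4^2) = sqrt(97)
Step 2: |z2| = sqrt(2^2 + 3^2) = sqrt(13)
Step 3: |z1*z2| = |z1|*|z2| = sqrt(97) * sqrt(13) = sqrt(97 * 13) = sqrt(1261)
Step 4: = 35.5106

35.5106


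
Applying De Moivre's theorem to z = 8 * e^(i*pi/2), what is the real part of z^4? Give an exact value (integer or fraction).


Step 1: By De Moivre's theorem, z^4 = 8^4 * e^(i*4*pi/2) = 4096 * (cos(2*pi) + i*sin(2*pi))
Step 2: |z|^4 = 8^4 = 4096
Step 3: Reduce the angle mod 2*pi: 2*pi - 2*pi = 0
Step 4: cos(0) = 1
Step 5: Re(z^4) = 4096 * 1 = 4096

4096


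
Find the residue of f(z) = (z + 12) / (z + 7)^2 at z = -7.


Step 1: Pole of order 2 at z = -7
Step 2: Res = lim d/dz [(z + 7)^2 * f(z)] as z -> -7
Step 3: (z + 7)^2 * f(z) = z + 12
Step 4: d/dz[z + 12] = 1

1


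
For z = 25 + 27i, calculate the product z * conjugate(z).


Step 1: conj(z) = 25 - 27i
Step 2: z * conj(z) = 25^2 + 27^2
Step 3: = 625 + 729 = 1354

1354


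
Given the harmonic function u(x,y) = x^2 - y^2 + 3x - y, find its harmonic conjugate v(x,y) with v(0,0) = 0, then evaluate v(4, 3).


Step 1: v_x = -u_y = 2y + 1
Step 2: v_y = u_x = 2x + 3
Step 3: v = 2xy + x + 3y + C
Step 4: v(0,0) = 0 => C = 0
Step 5: v(4, 3) = 37

37


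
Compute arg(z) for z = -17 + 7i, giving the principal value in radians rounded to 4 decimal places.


Step 1: z = -17 + 7i
Step 2: arg(z) = atan2(7, -17)
Step 3: arg(z) = 2.751

2.751


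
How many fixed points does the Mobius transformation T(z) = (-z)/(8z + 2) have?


Step 1: Fixed points satisfy T(z) = z
Step 2: 8z^2 + 3z = 0
Step 3: Discriminant = 3^2 - 4*8*0 = 9
Step 4: Number of fixed points = 2

2


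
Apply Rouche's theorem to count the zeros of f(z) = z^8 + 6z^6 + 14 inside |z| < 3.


Step 1: On |z| = 3 the three terms have sizes |z^8| = 3^8 = 6561, |6z^6| = 6*3^6 = 4374, |14| = 14
Step 2: The dominant term is g(z) = z^8; let h(z) = 6z^6 + 14 so f = g + h
Step 3: On |z| = 3: |g| = 6561 and |h| <= 4374 + 14 = 4388
Step 4: Since 6561 > 4388, |h| < |g| on |z| = 3, so by Rouche f has the same number of zeros as g inside |z| < 3
Step 5: g(z) = z^8 has 8 zeros (all at the origin) inside |z| < 3. Answer = 8

8


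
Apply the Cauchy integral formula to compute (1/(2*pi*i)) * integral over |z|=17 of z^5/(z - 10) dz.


Step 1: f(z) = z^5, a = 10 is inside |z| = 17
Step 2: By Cauchy integral formula: (1/(2pi*i)) * integral = f(a)
Step 3: f(10) = 10^5 = 100000

100000


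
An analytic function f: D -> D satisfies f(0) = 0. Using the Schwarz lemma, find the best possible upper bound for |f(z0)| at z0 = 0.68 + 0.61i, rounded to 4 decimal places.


Step 1: Schwarz lemma: if f: D -> D is analytic with f(0) = 0, then |f(z)| <= |z| for all z in D, and this is sharp (f(z) = z).
Step 2: |z0|^2 = 0.68^2 + 0.61^2 = 0.8345
Step 3: |z0| = sqrt(0.8345) = 0.91351
Step 4: Best bound = |z0| = 0.9135

0.9135


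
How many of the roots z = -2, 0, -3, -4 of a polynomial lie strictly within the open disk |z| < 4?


Step 1: Check each root:
  z = -2: |-2| = 2 < 4
  z = 0: |0| = 0 < 4
  z = -3: |-3| = 3 < 4
  z = -4: |-4| = 4 >= 4
Step 2: Count = 3

3


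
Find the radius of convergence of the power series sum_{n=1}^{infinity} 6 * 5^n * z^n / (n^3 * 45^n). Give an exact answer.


Step 1: General term a_n = 6 * 5^n / (n^3 * 45^n)
Step 2: By the root test, |a_n|^(1/n) = 6^(1/n) * 5 / (n^(3/n) * 45) -> 5/45 as n -> infinity (since 6^(1/n) -> 1 and n^(3/n) -> 1)
Step 3: R = 1/lim|a_n|^(1/n) = 45/5 = 9

9


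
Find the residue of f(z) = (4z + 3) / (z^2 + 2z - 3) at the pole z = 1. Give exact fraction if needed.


Step 1: Q(z) = z^2 + 2z - 3 = (z - 1)(z + 3)
Step 2: Q'(z) = 2z + 2
Step 3: Q'(1) = 4, P(1) = 7
Step 4: Res = P(1)/Q'(1) = 7/4 = 7/4

7/4


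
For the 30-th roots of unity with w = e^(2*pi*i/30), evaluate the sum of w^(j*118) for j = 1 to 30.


Step 1: The sum sum_{j=1}^{n} w^(k*j) equals n if n | k, else 0.
Step 2: Here n = 30, k = 118
Step 3: Does n divide k? 30 | 118 -> False
Step 4: Sum = 0

0


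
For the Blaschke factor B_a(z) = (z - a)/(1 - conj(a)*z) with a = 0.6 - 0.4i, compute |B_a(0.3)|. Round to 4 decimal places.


Step 1: Numerator z0 - a = 0.3 - (0.6 - 0.4i) = -0.3 + 0.4i
Step 2: Denominator 1 - conj(a)*z0 = 1 - (0.6 + 0.4i)*0.3 = 0.82 - 0.12i
Step 3: |z0 - a|^2 = (-0.3)^2 + 0.4^2 = 0.25; |1 - conj(a)*z0|^2 = 0.82^2 + (-0.12)^2 = 0.6868
Step 4: |B_a(0.3)| = sqrt(0.25 / 0.6868) = sqrt(0.364007)
Step 5: = 0.6033

0.6033


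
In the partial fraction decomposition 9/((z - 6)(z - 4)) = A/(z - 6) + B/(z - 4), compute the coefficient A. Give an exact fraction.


Step 1: Multiply both sides by (z - 6) and set z = 6
Step 2: A = 9 / (6 - 4)
Step 3: A = 9 / 2
Step 4: A = 9/2

9/2


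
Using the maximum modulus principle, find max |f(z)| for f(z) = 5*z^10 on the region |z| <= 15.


Step 1: On |z| = 15, |f(z)| = 5 * |z|^10 = 5 * 15^10
Step 2: By maximum modulus principle, maximum is on boundary.
Step 3: Maximum = 5 * 576650390625 = 2883251953125

2883251953125


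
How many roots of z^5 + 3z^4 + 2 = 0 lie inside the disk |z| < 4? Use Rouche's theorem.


Step 1: On |z| = 4 the three terms have sizes |z^5| = 4^5 = 1024, |3z^4| = 3*4^4 = 768, |2| = 2
Step 2: The dominant term is g(z) = z^5; let h(z) = 3z^4 + 2 so f = g + h
Step 3: On |z| = 4: |g| = 1024 and |h| <= 768 + 2 = 770
Step 4: Since 1024 > 770, |h| < |g| on |z| = 4, so by Rouche f has the same number of zeros as g inside |z| < 4
Step 5: g(z) = z^5 has 5 zeros (all at the origin) inside |z| < 4. Answer = 5

5


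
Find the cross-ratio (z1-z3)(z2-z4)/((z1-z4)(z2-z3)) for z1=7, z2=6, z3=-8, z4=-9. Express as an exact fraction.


Step 1: (z1-z3)(z2-z4) = 15 * 15 = 225
Step 2: (z1-z4)(z2-z3) = 16 * 14 = 224
Step 3: Cross-ratio = 225/224 = 225/224

225/224


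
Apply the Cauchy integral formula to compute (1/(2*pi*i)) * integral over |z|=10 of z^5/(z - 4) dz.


Step 1: f(z) = z^5, a = 4 is inside |z| = 10
Step 2: By Cauchy integral formula: (1/(2pi*i)) * integral = f(a)
Step 3: f(4) = 4^5 = 1024

1024


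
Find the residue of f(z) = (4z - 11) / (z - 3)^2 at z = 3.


Step 1: Pole of order 2 at z = 3
Step 2: Res = lim d/dz [(z - 3)^2 * f(z)] as z -> 3
Step 3: (z - 3)^2 * f(z) = 4z - 11
Step 4: d/dz[4z - 11] = 4

4


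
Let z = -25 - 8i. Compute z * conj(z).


Step 1: conj(z) = -25 + 8i
Step 2: z * conj(z) = (-25)^2 + (-8)^2
Step 3: = 625 + 64 = 689

689


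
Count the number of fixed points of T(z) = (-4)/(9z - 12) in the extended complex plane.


Step 1: Fixed points satisfy T(z) = z
Step 2: 9z^2 - 12z + 4 = 0
Step 3: Discriminant = (-12)^2 - 4*9*4 = 0
Step 4: Number of fixed points = 1

1
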